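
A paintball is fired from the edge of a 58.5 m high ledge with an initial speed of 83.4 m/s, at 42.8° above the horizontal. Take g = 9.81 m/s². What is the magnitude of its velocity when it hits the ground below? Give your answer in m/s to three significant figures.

vₓ = 83.40 cos 42.8° = 61.19 m/s; v_y0 = 83.40 sin 42.8° = 56.67 m/s.
The projectile lands when y = 58.5 + (56.67) t − ½·9.81·t² = 0. Positive root: t = (56.67 + √(56.67² + 2·9.81·58.5)) / 9.81 = (56.67 + 66.02) / 9.81 = 12.51 s.
Vertical velocity at impact: v_y = v_y0 − g t = 56.67 − 9.81 × 12.51 = −66.02 m/s.
Speed: |v| = √(vₓ² + v_y²) = √(61.19² + 66.02²) = 90.02 m/s.

90.0 m/s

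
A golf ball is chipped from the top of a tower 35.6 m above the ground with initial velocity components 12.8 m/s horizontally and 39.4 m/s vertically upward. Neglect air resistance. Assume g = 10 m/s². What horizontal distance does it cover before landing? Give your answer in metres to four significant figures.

The projectile lands when y = 35.6 + (39.40) t − ½·10.0·t² = 0. Positive root: t = (39.40 + √(39.40² + 2·10.0·35.6)) / 10.0 = (39.40 + 47.59) / 10.0 = 8.699 s.
Horizontal distance: R = vₓ t = 12.80 × 8.699 = 111.3 m.

111.3 m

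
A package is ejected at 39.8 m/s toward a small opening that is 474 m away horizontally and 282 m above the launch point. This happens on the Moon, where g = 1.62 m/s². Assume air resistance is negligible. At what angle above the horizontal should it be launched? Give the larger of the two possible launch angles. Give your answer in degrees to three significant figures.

Trajectory: y = x tanθ − g x² (1 + tan²θ)/(2v₀²). With x = 474, y = 282, v₀ = 39.8, g = 1.62:
114.9 tan²θ − 474 tanθ + (396.9) = 0.
tanθ = [474 ± √(474² − 4 × 114.9 × (396.9))] / (2 × 114.9) = (474 ± 205.6) / 229.8, giving tanθ = 1.168 or 2.958.
θ = 49.43° or 71.32°; the larger is 71.32°.

71.3°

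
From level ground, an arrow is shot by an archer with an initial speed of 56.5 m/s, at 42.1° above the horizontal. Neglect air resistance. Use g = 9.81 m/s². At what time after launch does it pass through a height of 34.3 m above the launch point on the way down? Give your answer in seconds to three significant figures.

6.67 s

Components: vₓ = 56.50 cos 42.1° = 41.92 m/s, v_y0 = 56.50 sin 42.1° = 37.88 m/s.
Set y = v_y0 t − ½ g t² = 34.3: 4.905 t² − 37.88 t + 34.3 = 0.
t = [37.88 ± √(37.88² − 2·9.81·34.3)] / 9.81 = (37.88 ± 27.60) / 9.81, so t = 1.048 s or t = 6.675 s.
The descending-branch root is 6.675 s.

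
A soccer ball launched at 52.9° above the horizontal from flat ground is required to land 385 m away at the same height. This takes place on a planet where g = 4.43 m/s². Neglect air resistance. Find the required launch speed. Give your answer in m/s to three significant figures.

42.1 m/s

On level ground R = v₀² sin 2θ / g ⇒ v₀ = √(gR / sin 2θ).
v₀ = √(4.43 × 385 / sin 105.8°) = √(1706 / 0.9622) = √1772.5 = 42.10 m/s.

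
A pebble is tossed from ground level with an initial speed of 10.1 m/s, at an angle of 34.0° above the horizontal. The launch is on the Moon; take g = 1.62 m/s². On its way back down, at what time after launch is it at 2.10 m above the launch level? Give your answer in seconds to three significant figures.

Components: vₓ = 10.10 cos 34.0° = 8.373 m/s, v_y0 = 10.10 sin 34.0° = 5.648 m/s.
Set y = v_y0 t − ½ g t² = 2.10: 0.8100 t² − 5.648 t + 2.10 = 0.
t = [5.648 ± √(5.648² − 2·1.62·2.10)] / 1.62 = (5.648 ± 5.009) / 1.62, so t = 0.3941 s or t = 6.579 s.
The descending-branch root is 6.579 s.

6.58 s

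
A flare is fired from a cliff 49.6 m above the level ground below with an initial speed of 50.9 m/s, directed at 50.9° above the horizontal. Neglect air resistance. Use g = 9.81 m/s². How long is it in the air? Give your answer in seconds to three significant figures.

9.16 s

Horizontal component vₓ = 50.90 cos 50.9° = 32.10 m/s; vertical v_y0 = 50.90 sin 50.9° = 39.50 m/s.
The projectile lands when y = 49.6 + (39.50) t − ½·9.81·t² = 0. Positive root: t = (39.50 + √(39.50² + 2·9.81·49.6)) / 9.81 = (39.50 + 50.33) / 9.81 = 9.157 s.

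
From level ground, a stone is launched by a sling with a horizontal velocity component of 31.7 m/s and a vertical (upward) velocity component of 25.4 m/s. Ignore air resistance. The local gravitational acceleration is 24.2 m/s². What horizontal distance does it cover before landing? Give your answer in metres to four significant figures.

66.54 m

Time aloft: T = 2 v_y0 / g = 2 × 25.40 / 24.2 = 2.099 s.
Horizontal distance R = vₓ T = 31.70 × 2.099 = 66.54 m.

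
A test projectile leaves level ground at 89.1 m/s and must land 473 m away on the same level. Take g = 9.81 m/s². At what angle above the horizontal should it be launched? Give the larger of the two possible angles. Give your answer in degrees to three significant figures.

Level-ground range R = v₀² sin(2θ)/g ⇒ sin(2θ) = gR/v₀² = 9.81 × 473 / 89.1² = 0.5845.
2θ = 35.77° or 180° − 35.77° = 144.2°, so θ = 17.88° or 72.12°.
The larger angle is 72.12°.

72.1°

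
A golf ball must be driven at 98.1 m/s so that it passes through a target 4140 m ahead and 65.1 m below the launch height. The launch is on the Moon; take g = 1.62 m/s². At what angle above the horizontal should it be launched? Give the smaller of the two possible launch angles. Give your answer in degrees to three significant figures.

Trajectory: y = x tanθ − g x² (1 + tan²θ)/(2v₀²). With x = 4140, y = −65.1, v₀ = 98.1, g = 1.62:
1443 tan²θ − 4140 tanθ + (1378) = 0.
tanθ = [4140 ± √(4140² − 4 × 1443 × (1378))] / (2 × 1443) = (4140 ± 3032) / 2885, giving tanθ = 0.3842 or 2.486.
θ = 21.01° or 68.08°; the smaller is 21.01°.

21.0°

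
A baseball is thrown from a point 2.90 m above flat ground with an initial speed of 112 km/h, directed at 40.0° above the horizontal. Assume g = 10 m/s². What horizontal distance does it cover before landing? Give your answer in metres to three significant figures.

98.7 m

Convert: 112 km/h = 112/3.6 = 31.11 m/s.
Components: vₓ = 31.11 cos 40.0° = 23.83 m/s, v_y0 = 31.11 sin 40.0° = 20.00 m/s.
With up positive and y = 0 at the ground: y(t) = 2.90 + (20.00) t − 5.000 t². Setting y = 0 and taking the positive root: t = [20.00 + √(20.00² + 2·10.0·2.90)] / 10.0 = (20.00 + 21.40) / 10.0 = 4.140 s.
Horizontal distance: R = vₓ t = 23.83 × 4.140 = 98.66 m.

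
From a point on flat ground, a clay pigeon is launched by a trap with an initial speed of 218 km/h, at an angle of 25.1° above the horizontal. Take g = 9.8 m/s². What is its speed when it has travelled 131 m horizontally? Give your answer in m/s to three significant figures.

Convert: 218 km/h = 218/3.6 = 60.56 m/s.
vₓ = 60.56 cos 25.1° = 54.84 m/s; v_y0 = 60.56 sin 25.1° = 25.69 m/s.
x = vₓ t ⇒ t = 131/54.84 = 2.389 s.
Vertical velocity there: v_y = v_y0 − g t = 25.69 − 9.80 × 2.389 = 2.277 m/s.
Speed: √(vₓ² + v_y²) = √(54.84² + 2.277²) = 54.88 m/s.

54.9 m/s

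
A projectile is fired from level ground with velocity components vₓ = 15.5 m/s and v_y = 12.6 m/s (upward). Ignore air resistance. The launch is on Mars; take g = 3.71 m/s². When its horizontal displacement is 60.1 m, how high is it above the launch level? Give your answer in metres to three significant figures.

21.0 m

At x = 60.1 m, t = x/vₓ = 60.1/15.50 = 3.877 s.
Height: y = v_y0 t − ½ g t² = 12.60 × 3.877 − 1.855 × 3.877² = 48.86 − 27.89 = 20.97 m.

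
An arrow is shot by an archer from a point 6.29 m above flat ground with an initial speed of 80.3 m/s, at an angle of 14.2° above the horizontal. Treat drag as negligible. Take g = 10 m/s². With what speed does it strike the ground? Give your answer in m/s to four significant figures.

81.08 m/s

Components: vₓ = 80.30 cos 14.2° = 77.85 m/s, v_y0 = 80.30 sin 14.2° = 19.70 m/s.
With up positive and y = 0 at the ground: y(t) = 6.29 + (19.70) t − 5.000 t². Setting y = 0 and taking the positive root: t = [19.70 + √(19.70² + 2·10.0·6.29)] / 10.0 = (19.70 + 22.67) / 10.0 = 4.237 s.
Vertical velocity at impact: v_y = v_y0 − g t = 19.70 − 10.0 × 4.237 = −22.67 m/s.
Speed: |v| = √(vₓ² + v_y²) = √(77.85² + 22.67²) = 81.08 m/s.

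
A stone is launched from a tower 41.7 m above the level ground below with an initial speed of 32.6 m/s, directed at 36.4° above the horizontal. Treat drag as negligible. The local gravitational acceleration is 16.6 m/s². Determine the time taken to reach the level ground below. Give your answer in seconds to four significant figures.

Resolve: vₓ = 32.60 cos 36.4° = 26.24 m/s and v_y0 = 32.60 sin 36.4° = 19.35 m/s.
Vertical motion (up positive, ground at y = 0): 8.300 t² − (19.35) t − 41.7 = 0, so t = (19.35 + √(19.35² + 2·16.6·41.7)) / 16.6 = (19.35 + 41.94) / 16.6 = 3.692 s.

3.692 s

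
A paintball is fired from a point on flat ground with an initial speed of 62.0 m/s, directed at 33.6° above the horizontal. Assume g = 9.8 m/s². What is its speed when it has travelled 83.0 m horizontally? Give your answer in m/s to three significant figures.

54.9 m/s

Components: vₓ = 62.00 cos 33.6° = 51.64 m/s, v_y0 = 62.00 sin 33.6° = 34.31 m/s.
x = vₓ t ⇒ t = 83.0/51.64 = 1.607 s.
Vertical velocity there: v_y = v_y0 − g t = 34.31 − 9.80 × 1.607 = 18.56 m/s.
Speed: √(vₓ² + v_y²) = √(51.64² + 18.56²) = 54.87 m/s.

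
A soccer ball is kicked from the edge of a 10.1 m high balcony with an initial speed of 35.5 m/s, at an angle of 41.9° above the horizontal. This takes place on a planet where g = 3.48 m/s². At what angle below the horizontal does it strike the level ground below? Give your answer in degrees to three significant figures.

43.6°

Components: vₓ = 35.50 cos 41.9° = 26.42 m/s, v_y0 = 35.50 sin 41.9° = 23.71 m/s.
Vertical motion (up positive, ground at y = 0): 1.740 t² − (23.71) t − 10.1 = 0, so t = (23.71 + √(23.71² + 2·3.48·10.1)) / 3.48 = (23.71 + 25.15) / 3.48 = 14.04 s.
At impact: v_y = v_y0 − g t = −25.15 m/s; vₓ = 26.42 m/s.
Angle below horizontal: arctan(|v_y|/vₓ) = arctan(25.15/26.42) = 43.58°.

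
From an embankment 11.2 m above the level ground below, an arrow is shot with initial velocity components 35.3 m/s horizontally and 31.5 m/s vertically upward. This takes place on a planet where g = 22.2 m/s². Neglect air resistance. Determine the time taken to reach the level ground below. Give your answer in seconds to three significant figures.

The projectile lands when y = 11.2 + (31.50) t − ½·22.2·t² = 0. Positive root: t = (31.50 + √(31.50² + 2·22.2·11.2)) / 22.2 = (31.50 + 38.59) / 22.2 = 3.157 s.

3.16 s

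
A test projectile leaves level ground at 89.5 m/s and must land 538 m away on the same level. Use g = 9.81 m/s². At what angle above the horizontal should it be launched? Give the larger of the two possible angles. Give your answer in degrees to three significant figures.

69.4°

From R = (v₀²/g) sin 2θ: sin 2θ = 9.81 × 538 / 8010.2 = 0.6589.
2θ = 41.21° or 180° − 41.21° = 138.8°, so θ = 20.61° or 69.39°.
The larger angle is 69.39°.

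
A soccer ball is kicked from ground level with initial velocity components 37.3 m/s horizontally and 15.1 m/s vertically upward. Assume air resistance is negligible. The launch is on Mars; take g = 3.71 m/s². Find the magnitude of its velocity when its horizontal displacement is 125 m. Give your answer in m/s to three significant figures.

37.4 m/s

At x = 125 m, t = x/vₓ = 125/37.30 = 3.351 s.
Vertical velocity there: v_y = v_y0 − g t = 15.10 − 3.71 × 3.351 = 2.667 m/s.
Speed: √(vₓ² + v_y²) = √(37.30² + 2.667²) = 37.40 m/s.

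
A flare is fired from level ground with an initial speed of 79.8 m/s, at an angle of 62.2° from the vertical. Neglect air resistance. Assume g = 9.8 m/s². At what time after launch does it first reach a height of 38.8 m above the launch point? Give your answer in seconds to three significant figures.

1.25 s

Resolve: vₓ = 79.80 sin 62.2° = 70.59 m/s and v_y0 = 79.80 cos 62.2° = 37.22 m/s.
Height y(t) = 37.22 t − 4.900 t² = 38.8 gives 4.900 t² − 37.22 t + 38.8 = 0.
Quadratic formula: t = (37.22 ± √624.67) / 9.80 = (37.22 ± 24.99) / 9.80 → t = 1.247 s or 6.348 s.
The first (ascending) time is 1.247 s.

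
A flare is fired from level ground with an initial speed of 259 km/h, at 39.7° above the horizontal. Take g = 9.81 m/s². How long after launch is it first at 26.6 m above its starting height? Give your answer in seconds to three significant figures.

0.620 s

Convert: 259 km/h = 259/3.6 = 71.94 m/s.
Horizontal component vₓ = 71.94 cos 39.7° = 55.35 m/s; vertical v_y0 = 71.94 sin 39.7° = 45.96 m/s.
Require v_y0 t − ½ g t² = 26.6, i.e. 4.905 t² − 45.96 t + 26.6 = 0.
t = [45.96 ± √(45.96² − 2·9.81·26.6)] / 9.81 = (45.96 ± 39.88) / 9.81, so t = 0.6198 s or t = 8.749 s.
The first (ascending) time is 0.6198 s.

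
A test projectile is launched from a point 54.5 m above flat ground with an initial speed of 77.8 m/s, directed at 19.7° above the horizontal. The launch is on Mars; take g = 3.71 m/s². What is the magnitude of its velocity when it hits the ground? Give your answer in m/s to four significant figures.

80.36 m/s

Components: vₓ = 77.80 cos 19.7° = 73.25 m/s, v_y0 = 77.80 sin 19.7° = 26.23 m/s.
With up positive and y = 0 at the ground: y(t) = 54.5 + (26.23) t − 1.855 t². Setting y = 0 and taking the positive root: t = [26.23 + √(26.23² + 2·3.71·54.5)] / 3.71 = (26.23 + 33.05) / 3.71 = 15.98 s.
Vertical velocity at impact: v_y = v_y0 − g t = 26.23 − 3.71 × 15.98 = −33.05 m/s.
Speed: |v| = √(vₓ² + v_y²) = √(73.25² + 33.05²) = 80.36 m/s.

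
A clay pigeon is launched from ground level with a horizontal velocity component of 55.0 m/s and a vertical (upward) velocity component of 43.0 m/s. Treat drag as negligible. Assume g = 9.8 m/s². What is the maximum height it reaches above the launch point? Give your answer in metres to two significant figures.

94 m

Peak height H = v_y0² / (2g) = 1849.0 / 19.60 = 94.34 m.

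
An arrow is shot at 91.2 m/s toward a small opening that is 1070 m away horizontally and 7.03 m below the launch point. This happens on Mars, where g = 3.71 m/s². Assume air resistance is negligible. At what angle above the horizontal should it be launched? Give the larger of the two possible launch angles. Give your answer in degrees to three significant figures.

75.8°

Trajectory: y = x tanθ − g x² (1 + tan²θ)/(2v₀²). With x = 1070, y = −7.03, v₀ = 91.2, g = 3.71:
255.3 tan²θ − 1070 tanθ + (248.3) = 0.
tanθ = [1070 ± √(1070² − 4 × 255.3 × (248.3))] / (2 × 255.3) = (1070 ± 944.1) / 510.7, giving tanθ = 0.2466 or 3.944.
θ = 13.85° or 75.77°; the larger is 75.77°.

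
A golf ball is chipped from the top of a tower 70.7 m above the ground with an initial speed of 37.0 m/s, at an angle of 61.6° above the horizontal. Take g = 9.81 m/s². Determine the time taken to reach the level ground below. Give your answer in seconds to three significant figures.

8.36 s

Horizontal component vₓ = 37.00 cos 61.6° = 17.60 m/s; vertical v_y0 = 37.00 sin 61.6° = 32.55 m/s.
Vertical motion (up positive, ground at y = 0): 4.905 t² − (32.55) t − 70.7 = 0, so t = (32.55 + √(32.55² + 2·9.81·70.7)) / 9.81 = (32.55 + 49.46) / 9.81 = 8.360 s.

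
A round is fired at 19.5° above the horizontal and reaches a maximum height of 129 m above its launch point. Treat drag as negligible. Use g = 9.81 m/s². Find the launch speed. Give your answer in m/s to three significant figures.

151 m/s

At the peak v_y = 0, so v_y0 = √(2gH) = √(2 × 9.81 × 129) = 50.31 m/s.
v_y0 = v₀ sin θ ⇒ v₀ = 50.31 / sin 19.5° = 150.7 m/s.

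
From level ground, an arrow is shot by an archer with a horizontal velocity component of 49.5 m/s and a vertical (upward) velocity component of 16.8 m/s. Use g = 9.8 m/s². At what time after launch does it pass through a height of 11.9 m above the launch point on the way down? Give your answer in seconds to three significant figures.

Set y = v_y0 t − ½ g t² = 11.9: 4.900 t² − 16.80 t + 11.9 = 0.
t = [16.80 ± √(16.80² − 2·9.80·11.9)] / 9.80 = (16.80 ± 7.000) / 9.80, so t = 1.000 s or t = 2.429 s.
The descending-branch root is 2.429 s.

2.43 s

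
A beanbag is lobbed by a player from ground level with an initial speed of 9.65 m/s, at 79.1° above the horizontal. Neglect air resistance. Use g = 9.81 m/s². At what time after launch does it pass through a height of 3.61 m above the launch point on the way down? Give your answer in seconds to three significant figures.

1.41 s

Components: vₓ = 9.650 cos 79.1° = 1.825 m/s, v_y0 = 9.650 sin 79.1° = 9.476 m/s.
Set y = v_y0 t − ½ g t² = 3.61: 4.905 t² − 9.476 t + 3.61 = 0.
Quadratic formula: t = (9.476 ± √18.965) / 9.81 = (9.476 ± 4.355) / 9.81 → t = 0.5220 s or 1.410 s.
The descending-branch root is 1.410 s.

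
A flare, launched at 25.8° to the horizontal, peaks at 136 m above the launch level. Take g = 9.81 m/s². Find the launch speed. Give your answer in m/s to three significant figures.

At the peak v_y = 0, so v_y0 = √(2gH) = √(2 × 9.81 × 136) = 51.66 m/s.
v_y0 = v₀ sin θ ⇒ v₀ = 51.66 / sin 25.8° = 118.7 m/s.

119 m/s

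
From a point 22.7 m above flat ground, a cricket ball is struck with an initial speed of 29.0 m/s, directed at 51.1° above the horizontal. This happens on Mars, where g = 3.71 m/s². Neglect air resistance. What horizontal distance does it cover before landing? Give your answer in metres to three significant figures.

Horizontal component vₓ = 29.00 cos 51.1° = 18.21 m/s; vertical v_y0 = 29.00 sin 51.1° = 22.57 m/s.
Vertical motion (up positive, ground at y = 0): 1.855 t² − (22.57) t − 22.7 = 0, so t = (22.57 + √(22.57² + 2·3.71·22.7)) / 3.71 = (22.57 + 26.03) / 3.71 = 13.10 s.
Horizontal distance: R = vₓ t = 18.21 × 13.10 = 238.6 m.

239 m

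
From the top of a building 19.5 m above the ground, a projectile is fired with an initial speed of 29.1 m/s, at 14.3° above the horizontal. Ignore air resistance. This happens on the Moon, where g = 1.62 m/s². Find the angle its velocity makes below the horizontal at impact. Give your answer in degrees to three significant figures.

vₓ = 29.10 cos 14.3° = 28.20 m/s; v_y0 = 29.10 sin 14.3° = 7.188 m/s.
Vertical motion (up positive, ground at y = 0): 0.8100 t² − (7.188) t − 19.5 = 0, so t = (7.188 + √(7.188² + 2·1.62·19.5)) / 1.62 = (7.188 + 10.72) / 1.62 = 11.05 s.
At impact: v_y = v_y0 − g t = −10.72 m/s; vₓ = 28.20 m/s.
Angle below horizontal: arctan(|v_y|/vₓ) = arctan(10.72/28.20) = 20.81°.

20.8°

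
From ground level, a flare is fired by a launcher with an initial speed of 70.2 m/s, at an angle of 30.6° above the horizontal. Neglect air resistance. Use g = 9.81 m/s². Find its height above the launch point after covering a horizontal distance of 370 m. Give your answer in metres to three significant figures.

Horizontal component vₓ = 70.20 cos 30.6° = 60.42 m/s; vertical v_y0 = 70.20 sin 30.6° = 35.73 m/s.
At x = 370 m, t = x/vₓ = 370/60.42 = 6.123 s.
Height: y = v_y0 t − ½ g t² = 35.73 × 6.123 − 4.905 × 6.123² = 218.8 − 183.9 = 34.90 m.

34.9 m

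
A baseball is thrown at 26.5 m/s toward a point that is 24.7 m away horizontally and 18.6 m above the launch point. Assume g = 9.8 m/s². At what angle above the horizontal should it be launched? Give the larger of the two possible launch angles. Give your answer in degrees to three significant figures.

77.9°

Trajectory: y = x tanθ − g x² (1 + tan²θ)/(2v₀²). With x = 24.7, y = 18.6, v₀ = 26.5, g = 9.80:
4.257 tan²θ − 24.7 tanθ + (22.86) = 0.
tanθ = [24.7 ± √(24.7² − 4 × 4.257 × (22.86))] / (2 × 4.257) = (24.7 ± 14.86) / 8.514, giving tanθ = 1.155 or 4.647.
θ = 49.13° or 77.86°; the larger is 77.86°.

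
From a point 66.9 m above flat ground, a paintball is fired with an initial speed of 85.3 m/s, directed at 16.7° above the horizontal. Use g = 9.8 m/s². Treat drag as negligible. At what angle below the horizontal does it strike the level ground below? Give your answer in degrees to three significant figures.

Components: vₓ = 85.30 cos 16.7° = 81.70 m/s, v_y0 = 85.30 sin 16.7° = 24.51 m/s.
Vertical motion (up positive, ground at y = 0): 4.900 t² − (24.51) t − 66.9 = 0, so t = (24.51 + √(24.51² + 2·9.80·66.9)) / 9.80 = (24.51 + 43.73) / 9.80 = 6.963 s.
At impact: v_y = v_y0 − g t = −43.73 m/s; vₓ = 81.70 m/s.
Angle below horizontal: arctan(|v_y|/vₓ) = arctan(43.73/81.70) = 28.16°.

28.2°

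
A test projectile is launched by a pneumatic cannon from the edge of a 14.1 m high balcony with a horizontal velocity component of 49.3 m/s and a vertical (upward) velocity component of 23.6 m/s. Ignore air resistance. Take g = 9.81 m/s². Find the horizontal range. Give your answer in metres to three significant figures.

264 m

The projectile lands when y = 14.1 + (23.60) t − ½·9.81·t² = 0. Positive root: t = (23.60 + √(23.60² + 2·9.81·14.1)) / 9.81 = (23.60 + 28.87) / 9.81 = 5.349 s.
Horizontal distance: R = vₓ t = 49.30 × 5.349 = 263.7 m.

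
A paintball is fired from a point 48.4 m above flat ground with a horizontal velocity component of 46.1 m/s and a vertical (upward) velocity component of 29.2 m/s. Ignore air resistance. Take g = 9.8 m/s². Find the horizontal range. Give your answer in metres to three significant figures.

337 m

Vertical motion (up positive, ground at y = 0): 4.900 t² − (29.20) t − 48.4 = 0, so t = (29.20 + √(29.20² + 2·9.80·48.4)) / 9.80 = (29.20 + 42.44) / 9.80 = 7.310 s.
Horizontal distance: R = vₓ t = 46.10 × 7.310 = 337.0 m.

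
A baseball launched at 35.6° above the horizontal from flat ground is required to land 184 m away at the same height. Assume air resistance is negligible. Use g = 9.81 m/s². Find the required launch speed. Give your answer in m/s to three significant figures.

43.7 m/s

Level-ground range: R = v₀² sin(2θ)/g, so v₀ = √(gR / sin 2θ).
v₀ = √(9.81 × 184 / sin 71.20°) = √(1805 / 0.9466) = √1906.8 = 43.67 m/s.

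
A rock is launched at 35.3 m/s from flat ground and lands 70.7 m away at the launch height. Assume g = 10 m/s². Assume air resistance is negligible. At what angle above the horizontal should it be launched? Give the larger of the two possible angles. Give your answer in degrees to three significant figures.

From R = (v₀²/g) sin 2θ: sin 2θ = 10.0 × 70.7 / 1246.1 = 0.5674.
2θ = 34.57° or 180° − 34.57° = 145.4°, so θ = 17.28° or 72.72°.
The larger angle is 72.72°.

72.7°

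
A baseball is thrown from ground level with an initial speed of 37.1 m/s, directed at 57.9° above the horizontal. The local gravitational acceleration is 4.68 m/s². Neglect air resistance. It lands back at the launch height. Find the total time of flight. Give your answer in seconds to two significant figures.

vₓ = 37.10 cos 57.9° = 19.71 m/s; v_y0 = 37.10 sin 57.9° = 31.43 m/s.
It returns to y = 0 when t = 2 v_y0 / g = 2(31.43)/4.68 = 13.43 s.

13 s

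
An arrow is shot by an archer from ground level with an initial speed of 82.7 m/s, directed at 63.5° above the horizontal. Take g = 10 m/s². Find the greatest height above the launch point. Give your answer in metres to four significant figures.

Horizontal component vₓ = 82.70 cos 63.5° = 36.90 m/s; vertical v_y0 = 82.70 sin 63.5° = 74.01 m/s.
Peak height H = v_y0² / (2g) = 5477.6 / 20.00 = 273.9 m.

273.9 m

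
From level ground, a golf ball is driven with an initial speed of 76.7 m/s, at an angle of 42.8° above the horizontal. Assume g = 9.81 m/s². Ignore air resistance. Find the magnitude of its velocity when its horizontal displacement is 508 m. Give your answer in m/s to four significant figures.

67.04 m/s

Horizontal component vₓ = 76.70 cos 42.8° = 56.28 m/s; vertical v_y0 = 76.70 sin 42.8° = 52.11 m/s.
x = vₓ t ⇒ t = 508/56.28 = 9.027 s.
Vertical velocity there: v_y = v_y0 − g t = 52.11 − 9.81 × 9.027 = −36.44 m/s.
Speed: √(vₓ² + v_y²) = √(56.28² + 36.44²) = 67.04 m/s.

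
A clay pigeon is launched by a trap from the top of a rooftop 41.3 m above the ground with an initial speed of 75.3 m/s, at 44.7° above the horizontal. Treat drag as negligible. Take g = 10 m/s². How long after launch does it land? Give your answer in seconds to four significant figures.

11.32 s

Horizontal component vₓ = 75.30 cos 44.7° = 53.52 m/s; vertical v_y0 = 75.30 sin 44.7° = 52.97 m/s.
The projectile lands when y = 41.3 + (52.97) t − ½·10.0·t² = 0. Positive root: t = (52.97 + √(52.97² + 2·10.0·41.3)) / 10.0 = (52.97 + 60.26) / 10.0 = 11.32 s.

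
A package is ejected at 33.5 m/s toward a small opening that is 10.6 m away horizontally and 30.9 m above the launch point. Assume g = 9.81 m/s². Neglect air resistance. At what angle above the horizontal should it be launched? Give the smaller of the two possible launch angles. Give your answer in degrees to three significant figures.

74.2°

Trajectory: y = x tanθ − g x² (1 + tan²θ)/(2v₀²). With x = 10.6, y = 30.9, v₀ = 33.5, g = 9.81:
0.4911 tan²θ − 10.6 tanθ + (31.39) = 0.
tanθ = [10.6 ± √(10.6² − 4 × 0.4911 × (31.39))] / (2 × 0.4911) = (10.6 ± 7.120) / 0.9822, giving tanθ = 3.543 or 18.04.
θ = 74.24° or 86.83°; the smaller is 74.24°.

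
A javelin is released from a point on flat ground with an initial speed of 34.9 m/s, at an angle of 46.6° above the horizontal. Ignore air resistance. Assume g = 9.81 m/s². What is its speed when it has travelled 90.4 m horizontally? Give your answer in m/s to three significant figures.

26.6 m/s

Horizontal component vₓ = 34.90 cos 46.6° = 23.98 m/s; vertical v_y0 = 34.90 sin 46.6° = 25.36 m/s.
x = vₓ t ⇒ t = 90.4/23.98 = 3.770 s.
Vertical velocity there: v_y = v_y0 − g t = 25.36 − 9.81 × 3.770 = −11.63 m/s.
Speed: √(vₓ² + v_y²) = √(23.98² + 11.63²) = 26.65 m/s.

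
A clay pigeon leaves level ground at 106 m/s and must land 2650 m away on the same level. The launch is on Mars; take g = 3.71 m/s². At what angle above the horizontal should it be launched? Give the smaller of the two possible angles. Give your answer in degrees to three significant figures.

From R = (v₀²/g) sin 2θ: sin 2θ = 3.71 × 2650 / 11236 = 0.8750.
2θ = 61.04° or 180° − 61.04° = 119.0°, so θ = 30.52° or 59.48°.
The smaller angle is 30.52°.

30.5°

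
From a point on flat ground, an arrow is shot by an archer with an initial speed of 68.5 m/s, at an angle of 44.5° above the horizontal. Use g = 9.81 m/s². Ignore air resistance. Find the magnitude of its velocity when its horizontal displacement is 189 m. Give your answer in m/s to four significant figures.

Horizontal component vₓ = 68.50 cos 44.5° = 48.86 m/s; vertical v_y0 = 68.50 sin 44.5° = 48.01 m/s.
x = vₓ t ⇒ t = 189/48.86 = 3.868 s.
Vertical velocity there: v_y = v_y0 − g t = 48.01 − 9.81 × 3.868 = 10.06 m/s.
Speed: √(vₓ² + v_y²) = √(48.86² + 10.06²) = 49.88 m/s.

49.88 m/s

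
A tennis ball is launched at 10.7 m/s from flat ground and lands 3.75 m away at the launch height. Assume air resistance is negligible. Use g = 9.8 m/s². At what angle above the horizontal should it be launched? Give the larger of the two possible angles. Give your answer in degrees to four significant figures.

80.64°

Level-ground range R = v₀² sin(2θ)/g ⇒ sin(2θ) = gR/v₀² = 9.80 × 3.75 / 10.7² = 0.3210.
2θ = 18.72° or 180° − 18.72° = 161.3°, so θ = 9.361° or 80.64°.
The larger angle is 80.64°.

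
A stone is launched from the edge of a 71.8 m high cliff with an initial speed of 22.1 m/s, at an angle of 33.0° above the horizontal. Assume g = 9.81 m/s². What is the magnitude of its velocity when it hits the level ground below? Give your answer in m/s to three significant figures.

Resolve: vₓ = 22.10 cos 33.0° = 18.53 m/s and v_y0 = 22.10 sin 33.0° = 12.04 m/s.
With up positive and y = 0 at the ground: y(t) = 71.8 + (12.04) t − 4.905 t². Setting y = 0 and taking the positive root: t = [12.04 + √(12.04² + 2·9.81·71.8)] / 9.81 = (12.04 + 39.42) / 9.81 = 5.245 s.
Vertical velocity at impact: v_y = v_y0 − g t = 12.04 − 9.81 × 5.245 = −39.42 m/s.
Speed: |v| = √(vₓ² + v_y²) = √(18.53² + 39.42²) = 43.56 m/s.

43.6 m/s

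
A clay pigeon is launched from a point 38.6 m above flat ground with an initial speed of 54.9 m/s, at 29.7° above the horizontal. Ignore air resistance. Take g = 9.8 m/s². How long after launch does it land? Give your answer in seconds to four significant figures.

6.723 s

Components: vₓ = 54.90 cos 29.7° = 47.69 m/s, v_y0 = 54.90 sin 29.7° = 27.20 m/s.
With up positive and y = 0 at the ground: y(t) = 38.6 + (27.20) t − 4.900 t². Setting y = 0 and taking the positive root: t = [27.20 + √(27.20² + 2·9.80·38.6)] / 9.80 = (27.20 + 38.68) / 9.80 = 6.723 s.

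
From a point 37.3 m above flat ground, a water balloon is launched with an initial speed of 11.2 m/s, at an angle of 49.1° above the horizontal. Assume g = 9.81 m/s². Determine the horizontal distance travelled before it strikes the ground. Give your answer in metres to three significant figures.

27.5 m

vₓ = 11.20 cos 49.1° = 7.333 m/s; v_y0 = 11.20 sin 49.1° = 8.466 m/s.
The projectile lands when y = 37.3 + (8.466) t − ½·9.81·t² = 0. Positive root: t = (8.466 + √(8.466² + 2·9.81·37.3)) / 9.81 = (8.466 + 28.35) / 9.81 = 3.752 s.
Horizontal distance: R = vₓ t = 7.333 × 3.752 = 27.52 m.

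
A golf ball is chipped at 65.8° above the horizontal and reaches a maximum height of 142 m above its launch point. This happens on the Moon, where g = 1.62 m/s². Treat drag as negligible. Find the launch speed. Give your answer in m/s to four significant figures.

At the peak v_y = 0, so v_y0 = √(2gH) = √(2 × 1.62 × 142) = 21.45 m/s.
v_y0 = v₀ sin θ ⇒ v₀ = 21.45 / sin 65.8° = 23.52 m/s.

23.52 m/s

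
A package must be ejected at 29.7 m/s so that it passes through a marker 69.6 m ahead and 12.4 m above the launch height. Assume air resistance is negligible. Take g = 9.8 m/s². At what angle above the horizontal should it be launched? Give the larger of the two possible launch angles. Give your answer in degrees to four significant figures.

Trajectory: y = x tanθ − g x² (1 + tan²θ)/(2v₀²). With x = 69.6, y = 12.4, v₀ = 29.7, g = 9.80:
26.91 tan²θ − 69.6 tanθ + (39.31) = 0.
tanθ = [69.6 ± √(69.6² − 4 × 26.91 × (39.31))] / (2 × 26.91) = (69.6 ± 24.76) / 53.82, giving tanθ = 0.8332 or 1.753.
θ = 39.80° or 60.30°; the larger is 60.30°.

60.30°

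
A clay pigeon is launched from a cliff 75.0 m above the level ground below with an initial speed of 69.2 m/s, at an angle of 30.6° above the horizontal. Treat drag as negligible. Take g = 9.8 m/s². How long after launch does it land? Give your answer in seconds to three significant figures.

8.91 s

Horizontal component vₓ = 69.20 cos 30.6° = 59.56 m/s; vertical v_y0 = 69.20 sin 30.6° = 35.23 m/s.
Vertical motion (up positive, ground at y = 0): 4.900 t² − (35.23) t − 75.0 = 0, so t = (35.23 + √(35.23² + 2·9.80·75.0)) / 9.80 = (35.23 + 52.07) / 9.80 = 8.907 s.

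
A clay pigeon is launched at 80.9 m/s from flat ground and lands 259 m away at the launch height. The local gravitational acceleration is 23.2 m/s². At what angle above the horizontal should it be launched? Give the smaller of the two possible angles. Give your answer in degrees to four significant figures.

33.33°

R = v₀² sin 2θ / g gives sin 2θ = gR/v₀² = 23.2·259/80.9² = 0.9181.
2θ = 66.65° or 180° − 66.65° = 113.3°, so θ = 33.33° or 56.67°.
The smaller angle is 33.33°.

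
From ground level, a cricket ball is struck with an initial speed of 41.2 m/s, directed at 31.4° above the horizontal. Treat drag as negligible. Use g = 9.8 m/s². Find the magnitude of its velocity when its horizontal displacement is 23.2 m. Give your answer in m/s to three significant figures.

Resolve: vₓ = 41.20 cos 31.4° = 35.17 m/s and v_y0 = 41.20 sin 31.4° = 21.47 m/s.
x = vₓ t ⇒ t = 23.2/35.17 = 0.6597 s.
Vertical velocity there: v_y = v_y0 − g t = 21.47 − 9.80 × 0.6597 = 15.00 m/s.
Speed: √(vₓ² + v_y²) = √(35.17² + 15.00²) = 38.23 m/s.

38.2 m/s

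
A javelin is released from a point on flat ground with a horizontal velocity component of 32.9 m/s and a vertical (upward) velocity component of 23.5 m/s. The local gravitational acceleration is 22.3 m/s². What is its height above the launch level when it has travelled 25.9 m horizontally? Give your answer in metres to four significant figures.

At x = 25.9 m, t = x/vₓ = 25.9/32.90 = 0.7872 s.
Height: y = v_y0 t − ½ g t² = 23.50 × 0.7872 − 11.15 × 0.7872² = 18.50 − 6.910 = 11.59 m.

11.59 m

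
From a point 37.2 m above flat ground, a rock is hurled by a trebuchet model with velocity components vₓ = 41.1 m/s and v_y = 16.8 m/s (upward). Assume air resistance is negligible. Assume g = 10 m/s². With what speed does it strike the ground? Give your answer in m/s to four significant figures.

52.11 m/s

Vertical motion (up positive, ground at y = 0): 5.000 t² − (16.80) t − 37.2 = 0, so t = (16.80 + √(16.80² + 2·10.0·37.2)) / 10.0 = (16.80 + 32.03) / 10.0 = 4.883 s.
Vertical velocity at impact: v_y = v_y0 − g t = 16.80 − 10.0 × 4.883 = −32.03 m/s.
Speed: |v| = √(vₓ² + v_y²) = √(41.10² + 32.03²) = 52.11 m/s.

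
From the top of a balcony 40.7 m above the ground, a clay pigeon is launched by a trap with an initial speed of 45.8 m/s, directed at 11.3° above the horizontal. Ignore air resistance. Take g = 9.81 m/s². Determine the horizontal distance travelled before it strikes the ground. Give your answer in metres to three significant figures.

177 m

Resolve: vₓ = 45.80 cos 11.3° = 44.91 m/s and v_y0 = 45.80 sin 11.3° = 8.974 m/s.
The projectile lands when y = 40.7 + (8.974) t − ½·9.81·t² = 0. Positive root: t = (8.974 + √(8.974² + 2·9.81·40.7)) / 9.81 = (8.974 + 29.65) / 9.81 = 3.937 s.
Horizontal distance: R = vₓ t = 44.91 × 3.937 = 176.8 m.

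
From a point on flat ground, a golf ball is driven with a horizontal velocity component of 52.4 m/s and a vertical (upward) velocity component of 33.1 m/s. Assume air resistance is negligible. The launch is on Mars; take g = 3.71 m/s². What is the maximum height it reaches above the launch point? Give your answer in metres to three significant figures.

At the apex v_y = 0, so H = v_y0²/(2g) = 33.10²/7.420 = 147.7 m.

148 m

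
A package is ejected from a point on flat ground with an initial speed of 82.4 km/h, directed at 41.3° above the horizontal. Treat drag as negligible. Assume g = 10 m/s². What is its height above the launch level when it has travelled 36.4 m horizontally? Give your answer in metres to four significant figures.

Convert: 82.4 km/h = 82.4/3.6 = 22.89 m/s.
vₓ = 22.89 cos 41.3° = 17.20 m/s; v_y0 = 22.89 sin 41.3° = 15.11 m/s.
At x = 36.4 m, t = x/vₓ = 36.4/17.20 = 2.117 s.
Height: y = v_y0 t − ½ g t² = 15.11 × 2.117 − 5.000 × 2.117² = 31.98 − 22.40 = 9.574 m.

9.574 m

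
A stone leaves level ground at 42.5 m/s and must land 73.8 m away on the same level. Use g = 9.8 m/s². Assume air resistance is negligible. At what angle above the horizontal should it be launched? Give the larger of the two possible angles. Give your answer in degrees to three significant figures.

78.2°

From R = (v₀²/g) sin 2θ: sin 2θ = 9.80 × 73.8 / 1806.2 = 0.4004.
2θ = 23.60° or 180° − 23.60° = 156.4°, so θ = 11.80° or 78.20°.
The larger angle is 78.20°.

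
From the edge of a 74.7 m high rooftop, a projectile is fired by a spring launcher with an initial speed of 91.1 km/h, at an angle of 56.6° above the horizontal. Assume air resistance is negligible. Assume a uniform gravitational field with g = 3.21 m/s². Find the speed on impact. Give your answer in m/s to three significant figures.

33.5 m/s

Convert: 91.1 km/h = 91.1/3.6 = 25.31 m/s.
Resolve: vₓ = 25.31 cos 56.6° = 13.93 m/s and v_y0 = 25.31 sin 56.6° = 21.13 m/s.
The projectile lands when y = 74.7 + (21.13) t − ½·3.21·t² = 0. Positive root: t = (21.13 + √(21.13² + 2·3.21·74.7)) / 3.21 = (21.13 + 30.43) / 3.21 = 16.06 s.
Vertical velocity at impact: v_y = v_y0 − g t = 21.13 − 3.21 × 16.06 = −30.43 m/s.
Speed: |v| = √(vₓ² + v_y²) = √(13.93² + 30.43²) = 33.47 m/s.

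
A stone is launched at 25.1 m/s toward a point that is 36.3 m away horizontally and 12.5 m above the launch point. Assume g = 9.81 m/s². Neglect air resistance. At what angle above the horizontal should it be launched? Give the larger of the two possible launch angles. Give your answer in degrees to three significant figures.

69.8°

Trajectory: y = x tanθ − g x² (1 + tan²θ)/(2v₀²). With x = 36.3, y = 12.5, v₀ = 25.1, g = 9.81:
10.26 tan²θ − 36.3 tanθ + (22.76) = 0.
tanθ = [36.3 ± √(36.3² − 4 × 10.26 × (22.76))] / (2 × 10.26) = (36.3 ± 19.59) / 20.52, giving tanθ = 0.8144 or 2.724.
θ = 39.16° or 69.84°; the larger is 69.84°.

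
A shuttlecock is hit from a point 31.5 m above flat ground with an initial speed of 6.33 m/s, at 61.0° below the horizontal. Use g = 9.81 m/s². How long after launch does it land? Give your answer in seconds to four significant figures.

Components: vₓ = 6.330 cos 61.0° = 3.069 m/s, v_y0 = −5.536 m/s (downward).
Vertical motion (up positive, ground at y = 0): 4.905 t² − (−5.536) t − 31.5 = 0, so t = (−5.536 + √(5.536² + 2·9.81·31.5)) / 9.81 = (−5.536 + 25.47) / 9.81 = 2.032 s.

2.032 s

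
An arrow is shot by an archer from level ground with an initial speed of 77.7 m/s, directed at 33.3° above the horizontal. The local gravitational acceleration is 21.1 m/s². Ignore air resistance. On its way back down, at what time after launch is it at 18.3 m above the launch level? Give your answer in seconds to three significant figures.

3.56 s

vₓ = 77.70 cos 33.3° = 64.94 m/s; v_y0 = 77.70 sin 33.3° = 42.66 m/s.
Height y(t) = 42.66 t − 10.55 t² = 18.3 gives 10.55 t² − 42.66 t + 18.3 = 0.
t = [42.66 ± √(42.66² − 2·21.1·18.3)] / 21.1 = (42.66 ± 32.37) / 21.1, so t = 0.4878 s or t = 3.556 s.
The descending-branch root is 3.556 s.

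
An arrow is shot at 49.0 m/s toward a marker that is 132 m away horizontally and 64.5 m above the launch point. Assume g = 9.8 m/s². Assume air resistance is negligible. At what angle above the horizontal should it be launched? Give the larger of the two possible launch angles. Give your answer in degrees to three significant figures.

69.3°

Trajectory: y = x tanθ − g x² (1 + tan²θ)/(2v₀²). With x = 132, y = 64.5, v₀ = 49.0, g = 9.80:
35.56 tan²θ − 132 tanθ + (100.1) = 0.
tanθ = [132 ± √(132² − 4 × 35.56 × (100.1))] / (2 × 35.56) = (132 ± 56.50) / 71.12, giving tanθ = 1.062 or 2.650.
θ = 46.71° or 69.33°; the larger is 69.33°.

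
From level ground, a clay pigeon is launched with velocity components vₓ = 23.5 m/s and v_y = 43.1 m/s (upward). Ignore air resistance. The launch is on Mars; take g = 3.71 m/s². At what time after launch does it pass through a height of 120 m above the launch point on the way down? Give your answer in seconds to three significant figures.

20.0 s

Require v_y0 t − ½ g t² = 120, i.e. 1.855 t² − 43.10 t + 120 = 0.
Quadratic formula: t = (43.10 ± √967.21) / 3.71 = (43.10 ± 31.10) / 3.71 → t = 3.235 s or 20.00 s.
The descending-branch root is 20.00 s.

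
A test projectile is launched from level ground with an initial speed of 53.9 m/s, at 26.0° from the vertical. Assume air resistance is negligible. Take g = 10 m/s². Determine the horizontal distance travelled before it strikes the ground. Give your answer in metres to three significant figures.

229 m

Horizontal component vₓ = 53.90 sin 26.0° = 23.63 m/s; vertical v_y0 = 53.90 cos 26.0° = 48.44 m/s.
Flight time T = 2 v_y0 / g = 9.689 s.
Range: R = vₓ T = 23.63 × 9.689 = 228.9 m.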